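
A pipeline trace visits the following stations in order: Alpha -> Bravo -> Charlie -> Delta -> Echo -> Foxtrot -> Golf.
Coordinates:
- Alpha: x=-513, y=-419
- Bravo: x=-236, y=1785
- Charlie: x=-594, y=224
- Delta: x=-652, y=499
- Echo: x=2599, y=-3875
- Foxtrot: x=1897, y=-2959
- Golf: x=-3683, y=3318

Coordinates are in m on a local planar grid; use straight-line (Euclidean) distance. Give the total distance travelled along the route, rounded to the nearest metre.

Leg distances:
Alpha→Bravo: 2221.3 m  (cumulative 2221.3 m)
Bravo→Charlie: 1601.5 m  (cumulative 3822.9 m)
Charlie→Delta: 281.0 m  (cumulative 4103.9 m)
Delta→Echo: 5449.9 m  (cumulative 9553.8 m)
Echo→Foxtrot: 1154.1 m  (cumulative 10707.8 m)
Foxtrot→Golf: 8398.6 m  (cumulative 19106.5 m)
Total route length ≈ 19106 m.

19106 m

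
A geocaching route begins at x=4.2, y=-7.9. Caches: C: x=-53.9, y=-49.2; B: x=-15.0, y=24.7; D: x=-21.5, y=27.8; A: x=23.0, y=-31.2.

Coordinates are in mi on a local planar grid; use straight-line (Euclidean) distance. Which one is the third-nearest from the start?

D

Distances from the start (x=4.2, y=-7.9):
A: 29.9 mi
B: 37.8 mi
D: 44.0 mi
C: 71.3 mi
The third-nearest is D at 44.0 mi.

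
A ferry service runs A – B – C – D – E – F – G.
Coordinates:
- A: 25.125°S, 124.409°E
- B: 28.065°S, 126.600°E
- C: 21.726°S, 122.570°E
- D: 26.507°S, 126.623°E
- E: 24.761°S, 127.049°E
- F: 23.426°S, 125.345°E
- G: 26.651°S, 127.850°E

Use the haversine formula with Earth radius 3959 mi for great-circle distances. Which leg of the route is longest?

B–C

Leg distances:
A→B: 244.1 mi
B→C: 505.5 mi
C→D: 417.6 mi
D→E: 123.5 mi
E→F: 141.6 mi
F→G: 272.5 mi
The longest leg is B–C at 505.5 mi.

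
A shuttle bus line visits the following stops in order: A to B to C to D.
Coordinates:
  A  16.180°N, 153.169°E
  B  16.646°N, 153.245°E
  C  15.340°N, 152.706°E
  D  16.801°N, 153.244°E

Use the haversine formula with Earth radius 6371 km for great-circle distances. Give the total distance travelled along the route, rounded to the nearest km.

Leg distances:
A→B: 52.4 km  (cumulative 52.4 km)
B→C: 156.2 km  (cumulative 208.7 km)
C→D: 172.3 km  (cumulative 381.0 km)
Total route length ≈ 381 km.

381 km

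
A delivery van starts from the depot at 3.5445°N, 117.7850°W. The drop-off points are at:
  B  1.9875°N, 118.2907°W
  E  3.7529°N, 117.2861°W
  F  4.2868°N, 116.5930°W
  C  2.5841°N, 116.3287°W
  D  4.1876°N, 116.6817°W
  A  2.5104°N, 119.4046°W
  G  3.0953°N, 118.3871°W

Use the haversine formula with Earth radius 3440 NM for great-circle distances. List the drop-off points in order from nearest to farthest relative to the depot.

E, G, D, F, B, C, A

Distance from the depot at 3.5445°N, 117.7850°W to each:
E 3.7529°N, 117.2861°W: 32.4 NM
G 3.0953°N, 118.3871°W: 45.1 NM
D 4.1876°N, 116.6817°W: 76.5 NM
F 4.2868°N, 116.5930°W: 84.2 NM
B 1.9875°N, 118.2907°W: 98.3 NM
C 2.5841°N, 116.3287°W: 104.6 NM
A 2.5104°N, 119.4046°W: 115.3 NM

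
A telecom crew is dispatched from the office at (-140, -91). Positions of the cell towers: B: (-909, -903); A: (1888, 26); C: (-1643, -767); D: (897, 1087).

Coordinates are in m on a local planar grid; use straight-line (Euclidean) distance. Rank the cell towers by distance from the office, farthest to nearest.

Distances from the office:
A (1888, 26): 2031.4 m
C (-1643, -767): 1648.0 m
D (897, 1087): 1569.4 m
B (-909, -903): 1118.3 m

A, C, D, B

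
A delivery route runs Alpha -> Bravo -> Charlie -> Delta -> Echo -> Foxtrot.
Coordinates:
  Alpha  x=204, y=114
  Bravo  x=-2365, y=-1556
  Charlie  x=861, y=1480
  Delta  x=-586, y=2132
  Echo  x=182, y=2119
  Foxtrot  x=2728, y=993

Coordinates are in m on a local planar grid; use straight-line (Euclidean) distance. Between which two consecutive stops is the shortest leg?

Delta–Echo

Leg distances:
Alpha→Bravo: 3064.1 m
Bravo→Charlie: 4429.9 m
Charlie→Delta: 1587.1 m
Delta→Echo: 768.1 m
Echo→Foxtrot: 2783.9 m
The shortest leg is Delta–Echo at 768.1 m.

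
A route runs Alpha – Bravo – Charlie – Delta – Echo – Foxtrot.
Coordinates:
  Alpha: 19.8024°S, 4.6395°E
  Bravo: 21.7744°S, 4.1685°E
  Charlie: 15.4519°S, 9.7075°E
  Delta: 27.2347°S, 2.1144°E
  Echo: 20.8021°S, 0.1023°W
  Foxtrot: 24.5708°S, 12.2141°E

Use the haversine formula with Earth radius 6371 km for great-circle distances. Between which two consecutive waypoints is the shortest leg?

Alpha–Bravo

Leg distances:
Alpha→Bravo: 224.7 km
Bravo→Charlie: 913.5 km
Charlie→Delta: 1527.0 km
Delta→Echo: 749.8 km
Echo→Foxtrot: 1330.6 km
The shortest leg is Alpha–Bravo at 224.7 km.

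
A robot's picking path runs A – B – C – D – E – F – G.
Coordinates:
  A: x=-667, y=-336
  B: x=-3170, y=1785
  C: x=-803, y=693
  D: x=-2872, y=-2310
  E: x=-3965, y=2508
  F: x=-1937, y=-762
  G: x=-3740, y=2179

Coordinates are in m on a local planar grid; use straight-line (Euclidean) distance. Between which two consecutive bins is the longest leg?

D–E

Leg distances:
A→B: 3280.8 m
B→C: 2606.8 m
C→D: 3646.7 m
D→E: 4940.4 m
E→F: 3847.8 m
F→G: 3449.7 m
The longest leg is D–E at 4940.4 m.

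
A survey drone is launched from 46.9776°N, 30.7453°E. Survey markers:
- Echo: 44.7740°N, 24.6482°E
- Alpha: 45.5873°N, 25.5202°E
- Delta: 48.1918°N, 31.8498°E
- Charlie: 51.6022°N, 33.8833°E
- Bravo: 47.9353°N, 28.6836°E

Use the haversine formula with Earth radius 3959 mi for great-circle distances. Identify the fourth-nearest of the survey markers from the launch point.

Distance to each, sorted:
Delta: 98.4 mi
Bravo: 116.9 mi
Alpha: 267.3 mi
Echo: 330.3 mi
Charlie: 349.4 mi
The fourth-nearest is Echo at 330.3 mi.

Echo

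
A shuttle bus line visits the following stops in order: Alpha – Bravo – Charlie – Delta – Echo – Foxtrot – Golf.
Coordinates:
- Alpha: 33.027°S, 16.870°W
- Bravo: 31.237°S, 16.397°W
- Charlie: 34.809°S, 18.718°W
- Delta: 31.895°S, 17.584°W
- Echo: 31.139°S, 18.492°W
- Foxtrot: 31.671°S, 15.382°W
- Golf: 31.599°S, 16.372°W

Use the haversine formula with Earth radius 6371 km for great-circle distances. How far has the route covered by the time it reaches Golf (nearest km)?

Leg distances:
Alpha→Bravo: 204.0 km  (cumulative 204.0 km)
Bravo→Charlie: 452.3 km  (cumulative 656.2 km)
Charlie→Delta: 340.7 km  (cumulative 996.9 km)
Delta→Echo: 120.3 km  (cumulative 1117.2 km)
Echo→Foxtrot: 301.0 km  (cumulative 1418.3 km)
Foxtrot→Golf: 94.1 km  (cumulative 1512.3 km)
Cumulative distance at Golf ≈ 1512 km.

1512 km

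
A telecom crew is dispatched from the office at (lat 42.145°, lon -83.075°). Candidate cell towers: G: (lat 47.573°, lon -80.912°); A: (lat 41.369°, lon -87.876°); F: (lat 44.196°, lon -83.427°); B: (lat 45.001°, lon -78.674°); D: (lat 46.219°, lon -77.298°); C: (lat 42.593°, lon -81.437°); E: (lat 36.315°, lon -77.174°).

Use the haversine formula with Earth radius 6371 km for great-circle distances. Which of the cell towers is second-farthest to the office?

Distance to each, sorted:
E: 823.3 km
D: 645.8 km
G: 627.1 km
B: 475.8 km
A: 407.4 km
F: 229.8 km
C: 143.5 km
The second-farthest is D at 645.8 km.

D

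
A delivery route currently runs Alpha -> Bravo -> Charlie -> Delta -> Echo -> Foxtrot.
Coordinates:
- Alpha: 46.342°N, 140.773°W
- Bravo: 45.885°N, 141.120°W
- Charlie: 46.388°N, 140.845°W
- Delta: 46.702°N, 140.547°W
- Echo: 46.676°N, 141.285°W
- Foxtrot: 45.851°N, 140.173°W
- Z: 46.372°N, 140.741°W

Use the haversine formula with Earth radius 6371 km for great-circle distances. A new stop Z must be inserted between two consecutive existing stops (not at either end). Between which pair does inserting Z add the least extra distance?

Added distance for inserting Z between each consecutive pair:
Alpha–Bravo: 8.2 km
Bravo–Charlie: 9.9 km
Charlie–Delta: 6.1 km
Delta–Echo: 36.8 km
Echo–Foxtrot: 0.8 km
Smallest added distance is 0.8 km, inserting between Echo and Foxtrot.

between Echo and Foxtrot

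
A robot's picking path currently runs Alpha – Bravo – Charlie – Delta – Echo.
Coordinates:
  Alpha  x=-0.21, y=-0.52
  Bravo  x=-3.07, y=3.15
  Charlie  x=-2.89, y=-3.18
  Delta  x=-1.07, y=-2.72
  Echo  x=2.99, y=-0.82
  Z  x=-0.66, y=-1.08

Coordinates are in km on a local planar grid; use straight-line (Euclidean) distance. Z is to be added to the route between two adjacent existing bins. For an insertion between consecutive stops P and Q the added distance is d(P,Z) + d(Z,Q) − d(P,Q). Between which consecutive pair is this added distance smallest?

between Delta and Echo

Added distance for inserting Z between each consecutive pair:
Alpha–Bravo: 0.9 km
Bravo–Charlie: 1.6 km
Charlie–Delta: 2.9 km
Delta–Echo: 0.9 km
Smallest added distance is 0.9 km, inserting between Delta and Echo.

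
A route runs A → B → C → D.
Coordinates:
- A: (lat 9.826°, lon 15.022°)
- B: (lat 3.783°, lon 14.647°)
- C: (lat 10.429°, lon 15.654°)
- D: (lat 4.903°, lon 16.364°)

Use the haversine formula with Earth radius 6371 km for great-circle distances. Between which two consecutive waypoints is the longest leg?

B–C

Leg distances:
A→B: 673.2 km
B→C: 747.3 km
C→D: 619.4 km
The longest leg is B–C at 747.3 km.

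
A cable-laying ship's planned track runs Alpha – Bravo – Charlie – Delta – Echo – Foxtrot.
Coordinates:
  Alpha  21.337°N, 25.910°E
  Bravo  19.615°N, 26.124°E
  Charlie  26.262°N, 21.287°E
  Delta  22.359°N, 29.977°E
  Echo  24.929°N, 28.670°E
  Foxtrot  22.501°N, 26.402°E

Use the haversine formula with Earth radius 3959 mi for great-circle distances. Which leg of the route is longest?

Leg distances:
Alpha→Bravo: 119.8 mi
Bravo→Charlie: 552.7 mi
Charlie→Delta: 609.8 mi
Delta→Echo: 195.9 mi
Echo→Foxtrot: 220.7 mi
The longest leg is Charlie–Delta at 609.8 mi.

Charlie–Delta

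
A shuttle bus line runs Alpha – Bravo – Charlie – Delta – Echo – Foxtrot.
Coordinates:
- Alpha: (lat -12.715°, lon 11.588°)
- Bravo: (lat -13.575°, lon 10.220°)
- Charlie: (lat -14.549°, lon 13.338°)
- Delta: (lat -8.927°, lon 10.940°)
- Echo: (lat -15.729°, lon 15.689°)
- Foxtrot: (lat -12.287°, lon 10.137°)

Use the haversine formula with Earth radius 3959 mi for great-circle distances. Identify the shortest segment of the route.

Alpha–Bravo

Leg distances:
Alpha→Bravo: 109.6 mi
Bravo→Charlie: 219.6 mi
Charlie→Delta: 421.0 mi
Delta→Echo: 568.8 mi
Echo→Foxtrot: 441.7 mi
The shortest leg is Alpha–Bravo at 109.6 mi.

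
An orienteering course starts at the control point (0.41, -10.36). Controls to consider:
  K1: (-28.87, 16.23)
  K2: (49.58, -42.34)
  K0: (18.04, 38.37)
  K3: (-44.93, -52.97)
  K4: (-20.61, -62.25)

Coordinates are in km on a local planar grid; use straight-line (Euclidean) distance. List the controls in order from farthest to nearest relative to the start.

Distance from the start at (0.41, -10.36) to each:
K3 (-44.93, -52.97): 62.2 km
K2 (49.58, -42.34): 58.7 km
K4 (-20.61, -62.25): 56.0 km
K0 (18.04, 38.37): 51.8 km
K1 (-28.87, 16.23): 39.6 km

K3, K2, K4, K0, K1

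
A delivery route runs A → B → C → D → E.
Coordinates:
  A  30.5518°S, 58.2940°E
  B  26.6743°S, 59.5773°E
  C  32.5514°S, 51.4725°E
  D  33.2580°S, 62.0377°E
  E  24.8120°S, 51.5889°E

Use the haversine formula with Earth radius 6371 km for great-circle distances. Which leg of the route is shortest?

A–B

Leg distances:
A→B: 449.0 km
B→C: 1019.6 km
C→D: 989.0 km
D→E: 1381.9 km
The shortest leg is A–B at 449.0 km.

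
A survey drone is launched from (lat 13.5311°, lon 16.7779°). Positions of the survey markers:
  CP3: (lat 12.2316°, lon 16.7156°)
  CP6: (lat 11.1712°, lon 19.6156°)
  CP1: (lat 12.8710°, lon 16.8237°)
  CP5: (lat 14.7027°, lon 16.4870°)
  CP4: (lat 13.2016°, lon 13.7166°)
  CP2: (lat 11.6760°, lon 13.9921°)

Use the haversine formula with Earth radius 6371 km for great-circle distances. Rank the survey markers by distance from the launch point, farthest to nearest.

CP6, CP2, CP4, CP3, CP5, CP1

Distance from the launch point at (lat 13.5311°, lon 16.7779°) to each:
CP6 (lat 11.1712°, lon 19.6156°): 404.8 km
CP2 (lat 11.6760°, lon 13.9921°): 366.0 km
CP4 (lat 13.2016°, lon 13.7166°): 333.2 km
CP3 (lat 12.2316°, lon 16.7156°): 144.7 km
CP5 (lat 14.7027°, lon 16.4870°): 134.0 km
CP1 (lat 12.8710°, lon 16.8237°): 73.6 km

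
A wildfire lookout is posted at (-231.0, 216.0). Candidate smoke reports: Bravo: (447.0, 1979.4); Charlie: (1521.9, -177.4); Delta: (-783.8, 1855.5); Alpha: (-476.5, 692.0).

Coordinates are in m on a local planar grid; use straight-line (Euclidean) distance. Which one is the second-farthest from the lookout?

Distance to each, sorted:
Bravo: 1889.2 m
Charlie: 1796.5 m
Delta: 1730.2 m
Alpha: 535.6 m
The second-farthest is Charlie at 1796.5 m.

Charlie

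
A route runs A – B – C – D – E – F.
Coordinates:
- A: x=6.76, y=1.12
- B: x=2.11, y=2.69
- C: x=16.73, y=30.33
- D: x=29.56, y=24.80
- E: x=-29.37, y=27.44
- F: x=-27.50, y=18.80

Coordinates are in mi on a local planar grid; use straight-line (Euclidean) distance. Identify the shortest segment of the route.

Leg distances:
A→B: 4.9 mi
B→C: 31.3 mi
C→D: 14.0 mi
D→E: 59.0 mi
E→F: 8.8 mi
The shortest leg is A–B at 4.9 mi.

A–B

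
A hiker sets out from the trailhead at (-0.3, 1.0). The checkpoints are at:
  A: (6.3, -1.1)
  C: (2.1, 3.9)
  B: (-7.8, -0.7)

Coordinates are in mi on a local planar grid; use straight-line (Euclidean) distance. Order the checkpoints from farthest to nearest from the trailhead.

Distance from the trailhead at (-0.3, 1.0) to each:
B (-7.8, -0.7): 7.7 mi
A (6.3, -1.1): 6.9 mi
C (2.1, 3.9): 3.8 mi

B, A, C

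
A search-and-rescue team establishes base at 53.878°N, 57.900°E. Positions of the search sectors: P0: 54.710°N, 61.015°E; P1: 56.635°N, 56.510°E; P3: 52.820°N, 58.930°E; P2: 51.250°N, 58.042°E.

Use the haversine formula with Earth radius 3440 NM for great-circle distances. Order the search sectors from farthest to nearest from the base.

P1, P2, P0, P3

Computing each great-circle distance from 53.878°N, 57.900°E:
P1 56.635°N, 56.510°E: 172.2 NM
P2 51.250°N, 58.042°E: 157.9 NM
P0 54.710°N, 61.015°E: 120.0 NM
P3 52.820°N, 58.930°E: 73.5 NM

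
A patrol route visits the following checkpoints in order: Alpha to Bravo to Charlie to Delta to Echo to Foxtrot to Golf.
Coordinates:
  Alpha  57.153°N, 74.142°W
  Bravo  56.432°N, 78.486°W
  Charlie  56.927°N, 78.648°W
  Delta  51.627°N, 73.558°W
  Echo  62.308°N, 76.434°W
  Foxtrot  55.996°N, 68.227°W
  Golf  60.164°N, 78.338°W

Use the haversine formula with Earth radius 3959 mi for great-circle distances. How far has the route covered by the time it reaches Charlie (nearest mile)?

Leg distances:
Alpha→Bravo: 171.7 mi  (cumulative 171.7 mi)
Bravo→Charlie: 34.8 mi  (cumulative 206.5 mi)
Cumulative distance at Charlie ≈ 206 mi.

206 mi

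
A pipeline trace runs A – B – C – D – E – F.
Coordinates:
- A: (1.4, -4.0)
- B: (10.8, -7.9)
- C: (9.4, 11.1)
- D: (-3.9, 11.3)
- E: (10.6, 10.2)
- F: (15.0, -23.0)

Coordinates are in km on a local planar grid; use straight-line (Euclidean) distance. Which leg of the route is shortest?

A–B

Leg distances:
A→B: 10.2 km
B→C: 19.1 km
C→D: 13.3 km
D→E: 14.5 km
E→F: 33.5 km
The shortest leg is A–B at 10.2 km.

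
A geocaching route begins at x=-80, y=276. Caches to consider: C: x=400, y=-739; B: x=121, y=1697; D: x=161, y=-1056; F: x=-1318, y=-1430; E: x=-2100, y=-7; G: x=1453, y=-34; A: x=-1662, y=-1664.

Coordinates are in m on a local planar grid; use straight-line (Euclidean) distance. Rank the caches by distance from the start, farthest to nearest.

Distances from the start:
A x=-1662, y=-1664: 2503.3 m
F x=-1318, y=-1430: 2107.9 m
E x=-2100, y=-7: 2039.7 m
G x=1453, y=-34: 1564.0 m
B x=121, y=1697: 1435.1 m
D x=161, y=-1056: 1353.6 m
C x=400, y=-739: 1122.8 m

A, F, E, G, B, D, C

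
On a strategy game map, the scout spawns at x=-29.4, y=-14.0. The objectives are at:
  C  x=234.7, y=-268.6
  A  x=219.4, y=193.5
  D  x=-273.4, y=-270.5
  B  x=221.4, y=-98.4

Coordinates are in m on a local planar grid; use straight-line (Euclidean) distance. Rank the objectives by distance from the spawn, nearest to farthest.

Computing each straight-line distance from x=-29.4, y=-14.0:
B x=221.4, y=-98.4: 264.6 m
A x=219.4, y=193.5: 324.0 m
D x=-273.4, y=-270.5: 354.0 m
C x=234.7, y=-268.6: 366.8 m

B, A, D, C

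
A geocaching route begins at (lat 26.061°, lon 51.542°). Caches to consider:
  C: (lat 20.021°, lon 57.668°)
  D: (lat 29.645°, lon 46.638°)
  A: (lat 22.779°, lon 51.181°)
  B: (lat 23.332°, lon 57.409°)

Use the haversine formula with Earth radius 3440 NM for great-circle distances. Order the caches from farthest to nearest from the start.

Distances from the start:
C (lat 20.021°, lon 57.668°): 495.9 NM
B (lat 23.332°, lon 57.409°): 359.5 NM
D (lat 29.645°, lon 46.638°): 337.7 NM
A (lat 22.779°, lon 51.181°): 198.0 NM

C, B, D, A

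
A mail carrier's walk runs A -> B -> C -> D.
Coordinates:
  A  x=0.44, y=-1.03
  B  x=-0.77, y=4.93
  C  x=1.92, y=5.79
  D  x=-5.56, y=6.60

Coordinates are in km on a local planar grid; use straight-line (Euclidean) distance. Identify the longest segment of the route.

Leg distances:
A→B: 6.1 km
B→C: 2.8 km
C→D: 7.5 km
The longest leg is C–D at 7.5 km.

C–D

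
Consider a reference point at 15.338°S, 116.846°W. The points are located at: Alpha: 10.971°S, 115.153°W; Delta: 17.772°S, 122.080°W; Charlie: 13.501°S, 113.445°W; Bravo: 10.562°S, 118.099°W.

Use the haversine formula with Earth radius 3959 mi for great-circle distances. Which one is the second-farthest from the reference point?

Bravo

Distance to each, sorted:
Delta: 385.3 mi
Bravo: 340.6 mi
Alpha: 322.5 mi
Charlie: 260.6 mi
The second-farthest is Bravo at 340.6 mi.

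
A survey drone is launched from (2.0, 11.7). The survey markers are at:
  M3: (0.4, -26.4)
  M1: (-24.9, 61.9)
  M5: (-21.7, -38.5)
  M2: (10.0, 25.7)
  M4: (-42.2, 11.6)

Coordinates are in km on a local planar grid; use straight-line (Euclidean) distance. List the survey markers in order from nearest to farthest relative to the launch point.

Computing each straight-line distance from (2.0, 11.7):
M2 (10.0, 25.7): 16.1 km
M3 (0.4, -26.4): 38.1 km
M4 (-42.2, 11.6): 44.2 km
M5 (-21.7, -38.5): 55.5 km
M1 (-24.9, 61.9): 57.0 km

M2, M3, M4, M5, M1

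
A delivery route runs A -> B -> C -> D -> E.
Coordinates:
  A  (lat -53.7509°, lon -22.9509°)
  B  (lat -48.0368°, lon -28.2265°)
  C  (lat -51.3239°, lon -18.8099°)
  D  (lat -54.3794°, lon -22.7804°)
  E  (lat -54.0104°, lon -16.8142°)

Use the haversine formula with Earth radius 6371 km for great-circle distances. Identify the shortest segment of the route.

Leg distances:
A→B: 734.8 km
B→C: 769.0 km
C→D: 431.7 km
D→E: 390.2 km
The shortest leg is D–E at 390.2 km.

D–E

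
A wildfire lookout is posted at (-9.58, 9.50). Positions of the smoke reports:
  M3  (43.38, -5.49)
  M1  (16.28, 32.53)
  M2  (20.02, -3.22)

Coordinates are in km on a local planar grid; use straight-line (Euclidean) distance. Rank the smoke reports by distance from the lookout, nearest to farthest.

Computing each straight-line distance from (-9.58, 9.50):
M2 (20.02, -3.22): 32.2 km
M1 (16.28, 32.53): 34.6 km
M3 (43.38, -5.49): 55.0 km

M2, M1, M3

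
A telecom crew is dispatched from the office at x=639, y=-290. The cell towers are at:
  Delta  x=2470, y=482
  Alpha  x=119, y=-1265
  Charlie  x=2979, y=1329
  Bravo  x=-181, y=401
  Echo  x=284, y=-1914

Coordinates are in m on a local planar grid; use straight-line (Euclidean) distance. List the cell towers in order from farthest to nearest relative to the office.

Charlie, Delta, Echo, Alpha, Bravo

Computing each straight-line distance from x=639, y=-290:
Charlie x=2979, y=1329: 2845.5 m
Delta x=2470, y=482: 1987.1 m
Echo x=284, y=-1914: 1662.3 m
Alpha x=119, y=-1265: 1105.0 m
Bravo x=-181, y=401: 1072.3 m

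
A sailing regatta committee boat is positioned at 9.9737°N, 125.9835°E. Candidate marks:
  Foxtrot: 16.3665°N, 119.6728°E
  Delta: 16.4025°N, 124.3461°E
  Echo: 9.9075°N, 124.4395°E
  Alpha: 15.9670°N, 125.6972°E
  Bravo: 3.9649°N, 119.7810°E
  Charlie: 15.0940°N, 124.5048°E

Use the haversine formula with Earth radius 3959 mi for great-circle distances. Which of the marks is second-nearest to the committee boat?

Charlie

Distance to each, sorted:
Echo: 105.2 mi
Charlie: 367.6 mi
Alpha: 414.6 mi
Delta: 457.7 mi
Bravo: 594.3 mi
Foxtrot: 612.5 mi
The second-nearest is Charlie at 367.6 mi.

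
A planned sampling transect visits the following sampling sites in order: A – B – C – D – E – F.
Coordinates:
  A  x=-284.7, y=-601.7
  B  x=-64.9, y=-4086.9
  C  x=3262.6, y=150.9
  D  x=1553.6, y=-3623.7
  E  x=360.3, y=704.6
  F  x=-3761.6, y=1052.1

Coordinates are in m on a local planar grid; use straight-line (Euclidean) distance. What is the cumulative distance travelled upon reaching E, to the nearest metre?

Leg distances:
A→B: 3492.1 m  (cumulative 3492.1 m)
B→C: 5388.1 m  (cumulative 8880.2 m)
C→D: 4143.5 m  (cumulative 13023.6 m)
D→E: 4489.8 m  (cumulative 17513.4 m)
Cumulative distance at E ≈ 17513 m.

17513 m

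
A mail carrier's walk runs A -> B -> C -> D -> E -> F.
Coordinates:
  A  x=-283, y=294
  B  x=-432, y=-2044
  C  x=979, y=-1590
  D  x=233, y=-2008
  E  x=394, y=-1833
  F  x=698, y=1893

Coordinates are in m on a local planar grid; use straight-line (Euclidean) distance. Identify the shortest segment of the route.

D–E

Leg distances:
A→B: 2342.7 m
B→C: 1482.2 m
C→D: 855.1 m
D→E: 237.8 m
E→F: 3738.4 m
The shortest leg is D–E at 237.8 m.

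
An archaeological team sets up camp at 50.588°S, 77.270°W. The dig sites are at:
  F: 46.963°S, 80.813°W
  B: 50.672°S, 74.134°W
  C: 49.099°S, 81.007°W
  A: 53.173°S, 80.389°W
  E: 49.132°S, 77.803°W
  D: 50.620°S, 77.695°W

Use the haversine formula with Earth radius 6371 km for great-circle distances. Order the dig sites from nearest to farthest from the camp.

D, E, B, C, A, F

Distance from the camp at 50.588°S, 77.270°W to each:
D 50.620°S, 77.695°W: 30.2 km
E 49.132°S, 77.803°W: 166.3 km
B 50.672°S, 74.134°W: 221.4 km
C 49.099°S, 81.007°W: 314.9 km
A 53.173°S, 80.389°W: 358.3 km
F 46.963°S, 80.813°W: 479.3 km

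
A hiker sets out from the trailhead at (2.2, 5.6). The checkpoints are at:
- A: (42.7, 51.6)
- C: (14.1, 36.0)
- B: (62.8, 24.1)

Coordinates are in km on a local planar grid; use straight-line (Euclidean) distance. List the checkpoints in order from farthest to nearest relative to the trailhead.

Computing each straight-line distance from (2.2, 5.6):
B (62.8, 24.1): 63.4 km
A (42.7, 51.6): 61.3 km
C (14.1, 36.0): 32.6 km

B, A, C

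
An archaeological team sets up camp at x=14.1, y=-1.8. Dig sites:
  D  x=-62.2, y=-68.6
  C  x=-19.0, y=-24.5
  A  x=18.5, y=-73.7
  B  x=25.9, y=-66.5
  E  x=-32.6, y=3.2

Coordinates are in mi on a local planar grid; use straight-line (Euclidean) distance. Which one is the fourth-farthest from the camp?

E

Distances from the camp (x=14.1, y=-1.8):
D: 101.4 mi
A: 72.0 mi
B: 65.8 mi
E: 47.0 mi
C: 40.1 mi
The fourth-farthest is E at 47.0 mi.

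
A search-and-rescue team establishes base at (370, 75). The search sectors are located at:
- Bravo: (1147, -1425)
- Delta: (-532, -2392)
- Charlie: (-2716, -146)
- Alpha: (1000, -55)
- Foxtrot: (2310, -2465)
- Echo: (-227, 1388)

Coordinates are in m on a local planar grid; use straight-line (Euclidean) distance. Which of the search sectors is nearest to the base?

Alpha

Distance to each, sorted:
Alpha: 643.3 m
Echo: 1442.4 m
Bravo: 1689.3 m
Delta: 2626.7 m
Charlie: 3093.9 m
Foxtrot: 3196.1 m
The nearest is Alpha at 643.3 m.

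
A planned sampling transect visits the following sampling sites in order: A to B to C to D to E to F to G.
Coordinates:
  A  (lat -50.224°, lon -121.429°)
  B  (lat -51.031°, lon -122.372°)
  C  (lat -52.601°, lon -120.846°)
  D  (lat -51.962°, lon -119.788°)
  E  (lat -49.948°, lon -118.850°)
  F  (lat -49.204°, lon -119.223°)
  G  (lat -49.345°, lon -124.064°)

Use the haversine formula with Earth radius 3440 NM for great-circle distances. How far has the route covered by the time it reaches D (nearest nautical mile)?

225 NM

Leg distances:
A→B: 60.3 NM  (cumulative 60.3 NM)
B→C: 110.0 NM  (cumulative 170.3 NM)
C→D: 54.6 NM  (cumulative 224.9 NM)
Cumulative distance at D ≈ 225 NM.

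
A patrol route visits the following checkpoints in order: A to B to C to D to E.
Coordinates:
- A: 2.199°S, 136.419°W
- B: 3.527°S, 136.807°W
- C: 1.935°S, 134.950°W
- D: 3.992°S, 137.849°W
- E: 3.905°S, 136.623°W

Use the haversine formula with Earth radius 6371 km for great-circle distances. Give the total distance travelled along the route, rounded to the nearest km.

Leg distances:
A→B: 153.8 km  (cumulative 153.8 km)
B→C: 271.8 km  (cumulative 425.6 km)
C→D: 394.9 km  (cumulative 820.5 km)
D→E: 136.3 km  (cumulative 956.9 km)
Total route length ≈ 957 km.

957 km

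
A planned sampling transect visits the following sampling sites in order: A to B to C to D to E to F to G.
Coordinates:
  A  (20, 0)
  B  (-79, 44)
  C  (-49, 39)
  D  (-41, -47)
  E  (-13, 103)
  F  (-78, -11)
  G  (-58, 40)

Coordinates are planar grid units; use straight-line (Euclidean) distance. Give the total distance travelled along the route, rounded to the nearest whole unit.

Leg distances:
A→B: 108.3  (cumulative 108.3)
B→C: 30.4  (cumulative 138.8)
C→D: 86.4  (cumulative 225.1)
D→E: 152.6  (cumulative 377.7)
E→F: 131.2  (cumulative 508.9)
F→G: 54.8  (cumulative 563.7)
Total route length ≈ 564.

564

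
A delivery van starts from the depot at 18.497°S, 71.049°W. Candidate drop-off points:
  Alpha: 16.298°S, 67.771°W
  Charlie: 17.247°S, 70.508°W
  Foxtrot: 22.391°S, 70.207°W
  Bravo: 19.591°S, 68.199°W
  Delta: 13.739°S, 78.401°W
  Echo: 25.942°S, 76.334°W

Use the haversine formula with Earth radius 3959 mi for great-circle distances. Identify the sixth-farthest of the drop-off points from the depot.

Charlie

Distances from the depot (18.497°S, 71.049°W):
Echo: 615.4 mi
Delta: 588.3 mi
Foxtrot: 274.5 mi
Alpha: 264.2 mi
Bravo: 200.9 mi
Charlie: 93.4 mi
The sixth-farthest is Charlie at 93.4 mi.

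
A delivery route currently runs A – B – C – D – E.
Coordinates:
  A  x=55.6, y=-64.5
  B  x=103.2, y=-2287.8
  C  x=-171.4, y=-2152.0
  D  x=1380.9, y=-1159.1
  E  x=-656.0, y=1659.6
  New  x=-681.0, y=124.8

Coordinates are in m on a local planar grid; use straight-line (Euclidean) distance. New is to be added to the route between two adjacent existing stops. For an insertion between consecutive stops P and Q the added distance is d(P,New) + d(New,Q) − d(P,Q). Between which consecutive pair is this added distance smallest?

Added distance for inserting New between each consecutive pair:
A–B: 1073.6 m
B–C: 4563.6 m
C–D: 2919.4 m
D–E: 486.3 m
Smallest added distance is 486.3 m, inserting between D and E.

between D and E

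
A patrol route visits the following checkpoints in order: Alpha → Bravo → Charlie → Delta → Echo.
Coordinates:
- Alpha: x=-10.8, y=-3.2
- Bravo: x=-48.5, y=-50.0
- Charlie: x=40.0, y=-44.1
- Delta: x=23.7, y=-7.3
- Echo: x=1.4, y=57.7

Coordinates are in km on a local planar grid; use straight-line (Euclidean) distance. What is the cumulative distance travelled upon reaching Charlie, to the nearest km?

Leg distances:
Alpha→Bravo: 60.1 km  (cumulative 60.1 km)
Bravo→Charlie: 88.7 km  (cumulative 148.8 km)
Cumulative distance at Charlie ≈ 149 km.

149 km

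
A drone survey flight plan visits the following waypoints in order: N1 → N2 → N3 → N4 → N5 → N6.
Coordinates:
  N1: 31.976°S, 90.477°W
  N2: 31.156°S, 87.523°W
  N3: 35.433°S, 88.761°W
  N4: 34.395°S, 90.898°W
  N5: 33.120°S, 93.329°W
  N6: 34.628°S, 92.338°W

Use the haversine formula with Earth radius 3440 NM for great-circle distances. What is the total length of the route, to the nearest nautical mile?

Leg distances:
N1→N2: 158.9 NM  (cumulative 158.9 NM)
N2→N3: 264.2 NM  (cumulative 423.1 NM)
N3→N4: 122.3 NM  (cumulative 545.4 NM)
N4→N5: 143.5 NM  (cumulative 688.9 NM)
N5→N6: 103.1 NM  (cumulative 792.0 NM)
Total route length ≈ 792 NM.

792 NM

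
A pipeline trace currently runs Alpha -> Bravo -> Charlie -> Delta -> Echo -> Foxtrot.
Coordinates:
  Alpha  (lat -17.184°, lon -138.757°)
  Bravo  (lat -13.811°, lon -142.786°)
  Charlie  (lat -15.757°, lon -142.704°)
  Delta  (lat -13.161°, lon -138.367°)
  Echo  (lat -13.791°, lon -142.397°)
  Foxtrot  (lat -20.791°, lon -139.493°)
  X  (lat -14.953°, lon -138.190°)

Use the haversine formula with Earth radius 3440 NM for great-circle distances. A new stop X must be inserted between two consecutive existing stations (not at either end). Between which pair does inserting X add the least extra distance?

Added distance for inserting X between each consecutive pair:
Alpha–Bravo: 105.1 NM
Bravo–Charlie: 424.8 NM
Charlie–Delta: 77.4 NM
Delta–Echo: 124.2 NM
Echo–Foxtrot: 160.8 NM
Smallest added distance is 77.4 NM, inserting between Charlie and Delta.

between Charlie and Delta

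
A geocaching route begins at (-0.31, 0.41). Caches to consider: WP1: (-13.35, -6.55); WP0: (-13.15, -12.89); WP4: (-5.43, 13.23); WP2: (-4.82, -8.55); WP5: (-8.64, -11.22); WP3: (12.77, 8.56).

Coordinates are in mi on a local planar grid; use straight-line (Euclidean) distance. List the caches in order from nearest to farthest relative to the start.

WP2, WP4, WP5, WP1, WP3, WP0

Distance from the start at (-0.31, 0.41) to each:
WP2 (-4.82, -8.55): 10.0 mi
WP4 (-5.43, 13.23): 13.8 mi
WP5 (-8.64, -11.22): 14.3 mi
WP1 (-13.35, -6.55): 14.8 mi
WP3 (12.77, 8.56): 15.4 mi
WP0 (-13.15, -12.89): 18.5 mi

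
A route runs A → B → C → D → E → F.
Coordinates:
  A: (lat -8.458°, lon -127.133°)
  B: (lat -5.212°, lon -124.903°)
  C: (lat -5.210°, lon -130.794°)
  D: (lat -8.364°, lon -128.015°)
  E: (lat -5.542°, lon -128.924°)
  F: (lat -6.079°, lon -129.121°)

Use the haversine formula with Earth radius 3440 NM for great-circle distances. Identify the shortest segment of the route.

E–F

Leg distances:
A→B: 235.9 NM
B→C: 352.2 NM
C→D: 251.6 NM
D→E: 177.9 NM
E→F: 34.3 NM
The shortest leg is E–F at 34.3 NM.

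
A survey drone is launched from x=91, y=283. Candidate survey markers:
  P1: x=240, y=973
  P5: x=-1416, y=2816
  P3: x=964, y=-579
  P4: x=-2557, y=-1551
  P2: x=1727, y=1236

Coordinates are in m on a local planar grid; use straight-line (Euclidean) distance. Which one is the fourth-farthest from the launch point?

Distances from the launch point (x=91, y=283):
P4: 3221.1 m
P5: 2947.4 m
P2: 1893.3 m
P3: 1226.9 m
P1: 705.9 m
The fourth-farthest is P3 at 1226.9 m.

P3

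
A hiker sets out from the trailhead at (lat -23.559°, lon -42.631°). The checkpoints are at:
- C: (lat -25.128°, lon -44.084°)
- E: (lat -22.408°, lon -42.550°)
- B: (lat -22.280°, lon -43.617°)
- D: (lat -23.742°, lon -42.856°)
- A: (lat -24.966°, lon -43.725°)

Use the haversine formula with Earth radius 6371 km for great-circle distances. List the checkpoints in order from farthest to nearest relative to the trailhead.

C, A, B, E, D

Distances from the trailhead:
C (lat -25.128°, lon -44.084°): 228.3 km
A (lat -24.966°, lon -43.725°): 191.8 km
B (lat -22.280°, lon -43.617°): 174.4 km
E (lat -22.408°, lon -42.550°): 128.3 km
D (lat -23.742°, lon -42.856°): 30.6 km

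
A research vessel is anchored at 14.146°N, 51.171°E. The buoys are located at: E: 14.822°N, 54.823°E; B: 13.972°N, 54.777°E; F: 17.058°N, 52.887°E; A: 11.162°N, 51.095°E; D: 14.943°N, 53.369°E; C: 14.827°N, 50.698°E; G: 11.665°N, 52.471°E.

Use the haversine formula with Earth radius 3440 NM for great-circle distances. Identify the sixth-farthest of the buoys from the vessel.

Distance to each, sorted:
E: 216.1 NM
B: 210.3 NM
F: 201.0 NM
A: 179.2 NM
G: 167.3 NM
D: 136.4 NM
C: 49.3 NM
The sixth-farthest is D at 136.4 NM.

D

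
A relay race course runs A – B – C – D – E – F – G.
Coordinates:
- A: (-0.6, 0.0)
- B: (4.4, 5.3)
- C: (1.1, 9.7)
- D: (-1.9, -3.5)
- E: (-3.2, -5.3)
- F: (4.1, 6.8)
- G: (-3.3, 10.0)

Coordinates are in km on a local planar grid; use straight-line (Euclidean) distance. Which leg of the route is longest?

Leg distances:
A→B: 7.3 km
B→C: 5.5 km
C→D: 13.5 km
D→E: 2.2 km
E→F: 14.1 km
F→G: 8.1 km
The longest leg is E–F at 14.1 km.

E–F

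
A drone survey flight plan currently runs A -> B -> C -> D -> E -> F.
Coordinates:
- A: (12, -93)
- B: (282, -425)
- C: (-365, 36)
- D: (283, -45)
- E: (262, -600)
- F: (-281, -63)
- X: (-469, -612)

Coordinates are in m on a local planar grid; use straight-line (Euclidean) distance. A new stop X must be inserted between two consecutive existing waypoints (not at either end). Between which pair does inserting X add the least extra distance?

between E and F

Added distance for inserting X between each consecutive pair:
A–B: 1053.6 m
B–C: 635.8 m
C–D: 945.1 m
D–E: 1117.5 m
E–F: 547.7 m
Smallest added distance is 547.7 m, inserting between E and F.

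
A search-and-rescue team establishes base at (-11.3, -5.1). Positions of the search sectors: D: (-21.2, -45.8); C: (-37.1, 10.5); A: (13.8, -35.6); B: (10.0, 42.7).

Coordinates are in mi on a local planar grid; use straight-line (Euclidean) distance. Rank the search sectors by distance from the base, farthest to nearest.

B, D, A, C

Computing each straight-line distance from (-11.3, -5.1):
B (10.0, 42.7): 52.3 mi
D (-21.2, -45.8): 41.9 mi
A (13.8, -35.6): 39.5 mi
C (-37.1, 10.5): 30.1 mi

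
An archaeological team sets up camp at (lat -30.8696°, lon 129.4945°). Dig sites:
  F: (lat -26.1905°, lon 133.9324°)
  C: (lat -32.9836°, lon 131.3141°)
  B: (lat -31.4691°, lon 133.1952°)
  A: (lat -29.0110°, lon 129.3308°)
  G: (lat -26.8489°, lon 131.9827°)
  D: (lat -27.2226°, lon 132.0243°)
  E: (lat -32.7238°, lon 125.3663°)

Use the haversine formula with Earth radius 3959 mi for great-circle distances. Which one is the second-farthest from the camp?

G

Distances from the camp ((lat -30.8696°, lon 129.4945°)):
F: 420.7 mi
G: 316.0 mi
D: 294.7 mi
E: 274.2 mi
B: 222.7 mi
C: 180.9 mi
A: 128.8 mi
The second-farthest is G at 316.0 mi.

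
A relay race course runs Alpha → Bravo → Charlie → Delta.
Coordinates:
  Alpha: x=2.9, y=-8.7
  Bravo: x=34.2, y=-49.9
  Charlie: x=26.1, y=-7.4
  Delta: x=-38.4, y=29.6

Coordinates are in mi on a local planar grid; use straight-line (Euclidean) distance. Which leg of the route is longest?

Leg distances:
Alpha→Bravo: 51.7 mi
Bravo→Charlie: 43.3 mi
Charlie→Delta: 74.4 mi
The longest leg is Charlie–Delta at 74.4 mi.

Charlie–Delta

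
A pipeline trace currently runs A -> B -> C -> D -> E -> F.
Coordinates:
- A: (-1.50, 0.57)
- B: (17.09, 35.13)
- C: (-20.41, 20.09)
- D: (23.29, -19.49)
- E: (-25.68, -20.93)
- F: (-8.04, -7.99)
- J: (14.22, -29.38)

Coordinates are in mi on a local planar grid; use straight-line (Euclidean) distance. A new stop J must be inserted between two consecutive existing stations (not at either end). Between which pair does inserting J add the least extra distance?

Added distance for inserting J between each consecutive pair:
A–B: 59.2 mi
B–C: 84.6 mi
C–D: 14.8 mi
D–E: 5.2 mi
E–F: 49.8 mi
Smallest added distance is 5.2 mi, inserting between D and E.

between D and E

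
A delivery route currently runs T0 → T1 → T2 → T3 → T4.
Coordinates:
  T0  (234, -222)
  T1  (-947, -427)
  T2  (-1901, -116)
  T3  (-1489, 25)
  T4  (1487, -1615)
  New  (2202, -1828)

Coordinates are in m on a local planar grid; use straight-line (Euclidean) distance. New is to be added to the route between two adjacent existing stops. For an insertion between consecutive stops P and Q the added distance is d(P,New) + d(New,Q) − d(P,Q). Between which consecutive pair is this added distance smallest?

Added distance for inserting New between each consecutive pair:
T0–T1: 4788.1 m
T1–T2: 6889.0 m
T2–T3: 8140.4 m
T3–T4: 1478.1 m
Smallest added distance is 1478.1 m, inserting between T3 and T4.

between T3 and T4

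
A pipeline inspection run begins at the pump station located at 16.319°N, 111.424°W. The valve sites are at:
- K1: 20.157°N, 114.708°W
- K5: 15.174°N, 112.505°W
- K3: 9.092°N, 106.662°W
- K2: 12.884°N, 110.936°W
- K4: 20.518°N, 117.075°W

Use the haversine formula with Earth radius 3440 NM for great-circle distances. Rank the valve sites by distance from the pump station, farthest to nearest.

K3, K4, K1, K2, K5

Distances from the pump station:
K3 9.092°N, 106.662°W: 515.7 NM
K4 20.518°N, 117.075°W: 408.8 NM
K1 20.157°N, 114.708°W: 296.9 NM
K2 12.884°N, 110.936°W: 208.2 NM
K5 15.174°N, 112.505°W: 92.9 NM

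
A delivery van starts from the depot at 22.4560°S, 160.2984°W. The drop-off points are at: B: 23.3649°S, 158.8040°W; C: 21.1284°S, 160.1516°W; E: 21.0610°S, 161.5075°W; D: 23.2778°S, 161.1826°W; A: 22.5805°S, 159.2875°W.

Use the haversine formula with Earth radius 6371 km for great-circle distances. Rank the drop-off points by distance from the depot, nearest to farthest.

A, D, C, B, E

Distances from the depot:
A 22.5805°S, 159.2875°W: 104.8 km
D 23.2778°S, 161.1826°W: 128.7 km
C 21.1284°S, 160.1516°W: 148.4 km
B 23.3649°S, 158.8040°W: 183.4 km
E 21.0610°S, 161.5075°W: 199.1 km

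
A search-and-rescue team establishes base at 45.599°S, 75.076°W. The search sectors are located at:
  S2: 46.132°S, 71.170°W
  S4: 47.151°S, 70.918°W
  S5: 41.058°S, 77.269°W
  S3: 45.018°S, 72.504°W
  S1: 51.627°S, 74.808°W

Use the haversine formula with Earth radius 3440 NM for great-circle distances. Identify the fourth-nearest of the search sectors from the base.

Distances from the base (45.599°S, 75.076°W):
S3: 114.1 NM
S2: 166.4 NM
S4: 195.8 NM
S5: 288.9 NM
S1: 362.1 NM
The fourth-nearest is S5 at 288.9 NM.

S5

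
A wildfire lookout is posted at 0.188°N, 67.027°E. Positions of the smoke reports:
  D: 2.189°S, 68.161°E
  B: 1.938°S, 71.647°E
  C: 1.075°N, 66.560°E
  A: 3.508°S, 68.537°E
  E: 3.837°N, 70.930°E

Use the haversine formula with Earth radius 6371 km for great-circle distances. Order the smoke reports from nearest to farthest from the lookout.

Computing each great-circle distance from 0.188°N, 67.027°E:
C 1.075°N, 66.560°E: 111.5 km
D 2.189°S, 68.161°E: 292.8 km
A 3.508°S, 68.537°E: 443.9 km
B 1.938°S, 71.647°E: 565.4 km
E 3.837°N, 70.930°E: 593.9 km

C, D, A, B, E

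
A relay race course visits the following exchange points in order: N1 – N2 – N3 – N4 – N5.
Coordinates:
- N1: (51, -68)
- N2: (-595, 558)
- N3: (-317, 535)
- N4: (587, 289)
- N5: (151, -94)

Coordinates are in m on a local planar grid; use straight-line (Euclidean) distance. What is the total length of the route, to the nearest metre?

2696 m

Leg distances:
N1→N2: 899.6 m  (cumulative 899.6 m)
N2→N3: 278.9 m  (cumulative 1178.5 m)
N3→N4: 936.9 m  (cumulative 2115.4 m)
N4→N5: 580.3 m  (cumulative 2695.7 m)
Total route length ≈ 2696 m.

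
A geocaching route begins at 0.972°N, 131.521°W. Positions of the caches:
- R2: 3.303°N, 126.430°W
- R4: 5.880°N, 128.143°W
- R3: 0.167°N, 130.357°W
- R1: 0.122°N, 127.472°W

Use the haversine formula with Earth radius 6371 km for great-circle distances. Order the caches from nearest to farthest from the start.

Distance from the start at 0.972°N, 131.521°W to each:
R3 0.167°N, 130.357°W: 157.4 km
R1 0.122°N, 127.472°W: 460.0 km
R2 3.303°N, 126.430°W: 622.2 km
R4 5.880°N, 128.143°W: 662.1 km

R3, R1, R2, R4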